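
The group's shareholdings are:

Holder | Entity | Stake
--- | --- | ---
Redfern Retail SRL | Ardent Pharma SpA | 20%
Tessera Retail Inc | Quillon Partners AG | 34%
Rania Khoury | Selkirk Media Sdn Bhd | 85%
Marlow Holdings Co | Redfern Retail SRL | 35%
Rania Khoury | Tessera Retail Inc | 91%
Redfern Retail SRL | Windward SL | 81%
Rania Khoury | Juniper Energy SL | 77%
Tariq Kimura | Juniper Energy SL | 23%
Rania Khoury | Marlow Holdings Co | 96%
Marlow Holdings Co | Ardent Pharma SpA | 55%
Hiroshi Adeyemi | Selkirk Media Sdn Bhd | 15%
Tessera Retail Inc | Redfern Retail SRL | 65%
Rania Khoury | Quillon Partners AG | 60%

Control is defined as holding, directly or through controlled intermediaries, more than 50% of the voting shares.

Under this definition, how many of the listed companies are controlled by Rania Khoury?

8

Rania holds 85% of Selkirk, so Rania controls Selkirk.
Rania holds 96% of Marlow, so Rania controls Marlow.
Rania holds 91% of Tessera, so Rania controls Tessera.
Rania and Tessera together hold 60% + 34% = 94% of Quillon, so Rania controls Quillon.
Marlow and Tessera together hold 35% + 65% = 100% of Redfern, so Rania controls Redfern.
Marlow and Redfern together hold 55% + 20% = 75% of Ardent, so Rania controls Ardent.
Redfern holds 81% of Windward, so Rania controls Windward.
Rania holds 77% of Juniper, so Rania controls Juniper.
Rania controls 8 companies.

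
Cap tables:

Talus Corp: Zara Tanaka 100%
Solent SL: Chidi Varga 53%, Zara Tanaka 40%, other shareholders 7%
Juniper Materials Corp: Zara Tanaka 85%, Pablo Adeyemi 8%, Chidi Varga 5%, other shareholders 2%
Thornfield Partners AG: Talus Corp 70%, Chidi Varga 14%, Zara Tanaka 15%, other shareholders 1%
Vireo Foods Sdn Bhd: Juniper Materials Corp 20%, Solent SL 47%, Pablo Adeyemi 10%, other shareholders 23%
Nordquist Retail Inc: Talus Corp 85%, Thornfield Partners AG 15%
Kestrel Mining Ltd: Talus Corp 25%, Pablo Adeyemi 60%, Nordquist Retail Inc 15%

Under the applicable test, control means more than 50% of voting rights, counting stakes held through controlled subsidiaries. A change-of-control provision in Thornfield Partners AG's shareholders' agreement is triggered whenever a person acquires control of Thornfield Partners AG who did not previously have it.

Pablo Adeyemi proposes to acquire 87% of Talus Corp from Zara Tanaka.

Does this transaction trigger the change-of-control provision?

The purchase adds only to Pablo's holdings (Zara's stake shrinks), so Pablo is the only person who could newly come to control Thornfield.
Pablo holds 60% of Kestrel, so Pablo controls Kestrel.
Neither Pablo nor any entity Pablo controls holds any voting interest in Thornfield.
So before the transaction, Pablo does not control Thornfield.
After the purchase, Pablo holds 87% of Talus directly, and Zara's stake falls to 13%.
Pablo holds 87% of Talus, so Pablo controls Talus.
Talus holds 70% of Thornfield, so Pablo controls Thornfield.
Pablo did not control Thornfield before and does after, so the clause is triggered.

Yes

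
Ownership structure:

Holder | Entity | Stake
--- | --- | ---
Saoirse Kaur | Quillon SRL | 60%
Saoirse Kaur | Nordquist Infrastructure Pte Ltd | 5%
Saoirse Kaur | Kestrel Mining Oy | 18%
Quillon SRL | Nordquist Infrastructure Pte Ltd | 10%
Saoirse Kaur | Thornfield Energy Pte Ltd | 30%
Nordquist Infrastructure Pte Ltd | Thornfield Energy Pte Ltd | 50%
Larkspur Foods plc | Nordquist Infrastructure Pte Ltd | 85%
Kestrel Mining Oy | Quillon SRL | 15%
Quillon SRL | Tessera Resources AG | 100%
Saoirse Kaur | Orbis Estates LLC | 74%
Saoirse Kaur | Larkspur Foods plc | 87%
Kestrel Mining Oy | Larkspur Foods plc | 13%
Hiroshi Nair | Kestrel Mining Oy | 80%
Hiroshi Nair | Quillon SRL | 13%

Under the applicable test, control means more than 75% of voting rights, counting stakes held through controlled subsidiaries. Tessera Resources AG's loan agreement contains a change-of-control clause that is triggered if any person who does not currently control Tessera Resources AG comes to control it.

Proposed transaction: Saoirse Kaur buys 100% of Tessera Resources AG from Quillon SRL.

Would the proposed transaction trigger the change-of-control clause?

The purchase adds only to Saoirse's holdings (Quillon's stake shrinks), so Saoirse is the only person who could newly come to control Tessera.
Saoirse holds 87% of Larkspur, so Saoirse controls Larkspur.
Saoirse and Larkspur together hold 5% + 85% = 90% of Nordquist, so Saoirse controls Nordquist.
Nordquist and Saoirse together hold 50% + 30% = 80% of Thornfield, so Saoirse controls Thornfield.
Neither Saoirse nor any entity Saoirse controls holds any voting interest in Tessera.
So before the transaction, Saoirse does not control Tessera.
After the purchase, Saoirse holds 100% of Tessera directly, and Quillon's stake falls to 0%.
Saoirse holds 100% of Tessera, so Saoirse controls Tessera.
Saoirse did not control Tessera before and does after, so the clause is triggered.

Yes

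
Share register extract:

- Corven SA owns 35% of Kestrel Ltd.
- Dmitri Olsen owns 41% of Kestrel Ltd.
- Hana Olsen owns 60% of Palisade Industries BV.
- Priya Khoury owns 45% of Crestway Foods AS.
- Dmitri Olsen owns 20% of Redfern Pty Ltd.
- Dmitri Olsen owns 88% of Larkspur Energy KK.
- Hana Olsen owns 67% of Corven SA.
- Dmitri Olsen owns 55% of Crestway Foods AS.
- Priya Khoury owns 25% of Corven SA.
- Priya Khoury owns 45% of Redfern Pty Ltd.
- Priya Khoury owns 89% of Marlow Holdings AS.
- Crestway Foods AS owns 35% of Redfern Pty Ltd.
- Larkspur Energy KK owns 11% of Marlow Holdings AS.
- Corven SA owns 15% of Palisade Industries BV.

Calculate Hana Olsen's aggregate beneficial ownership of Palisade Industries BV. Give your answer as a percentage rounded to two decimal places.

70.05%

Hana reaches Palisade along 2 paths.
Direct stake: 60% = 60%.
Via Corven: 67% × 15% = 10.05%.
Total: 60% + 10.05% = 70.05%.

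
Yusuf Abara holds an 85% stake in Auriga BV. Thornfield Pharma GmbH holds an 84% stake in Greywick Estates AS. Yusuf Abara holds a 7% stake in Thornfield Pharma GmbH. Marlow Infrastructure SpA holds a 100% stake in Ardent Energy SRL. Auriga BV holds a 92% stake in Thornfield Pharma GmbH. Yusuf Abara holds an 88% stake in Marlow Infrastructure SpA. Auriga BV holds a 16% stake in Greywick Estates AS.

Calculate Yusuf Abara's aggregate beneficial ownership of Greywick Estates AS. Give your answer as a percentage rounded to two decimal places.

85.17%

Yusuf reaches Greywick along 3 paths.
Via Auriga → Thornfield: 85% × 92% × 84% = 65.688%.
Via Thornfield: 7% × 84% = 5.88%.
Via Auriga: 85% × 16% = 13.6%.
Total: 65.688% + 5.88% + 13.6% = 85.168%.
Rounded: 85.17%.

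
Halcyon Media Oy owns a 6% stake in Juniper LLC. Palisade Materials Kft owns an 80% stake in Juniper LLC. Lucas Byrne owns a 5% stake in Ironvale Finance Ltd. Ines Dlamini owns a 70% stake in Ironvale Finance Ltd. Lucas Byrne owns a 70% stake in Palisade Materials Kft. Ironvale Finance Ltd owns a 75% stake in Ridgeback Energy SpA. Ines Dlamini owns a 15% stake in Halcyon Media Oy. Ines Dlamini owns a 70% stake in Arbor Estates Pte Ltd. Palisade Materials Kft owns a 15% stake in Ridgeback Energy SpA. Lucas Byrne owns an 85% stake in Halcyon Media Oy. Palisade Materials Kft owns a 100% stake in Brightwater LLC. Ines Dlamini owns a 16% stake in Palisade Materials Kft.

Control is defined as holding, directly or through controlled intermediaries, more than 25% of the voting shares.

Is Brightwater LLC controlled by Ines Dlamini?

No

Ines holds 70% of Ironvale, so Ines controls Ironvale.
Ironvale holds 75% of Ridgeback, so Ines controls Ridgeback.
Ines holds 70% of Arbor, so Ines controls Arbor.
Neither Ines nor any entity Ines controls holds any voting interest in Brightwater.
So Ines does not control Brightwater.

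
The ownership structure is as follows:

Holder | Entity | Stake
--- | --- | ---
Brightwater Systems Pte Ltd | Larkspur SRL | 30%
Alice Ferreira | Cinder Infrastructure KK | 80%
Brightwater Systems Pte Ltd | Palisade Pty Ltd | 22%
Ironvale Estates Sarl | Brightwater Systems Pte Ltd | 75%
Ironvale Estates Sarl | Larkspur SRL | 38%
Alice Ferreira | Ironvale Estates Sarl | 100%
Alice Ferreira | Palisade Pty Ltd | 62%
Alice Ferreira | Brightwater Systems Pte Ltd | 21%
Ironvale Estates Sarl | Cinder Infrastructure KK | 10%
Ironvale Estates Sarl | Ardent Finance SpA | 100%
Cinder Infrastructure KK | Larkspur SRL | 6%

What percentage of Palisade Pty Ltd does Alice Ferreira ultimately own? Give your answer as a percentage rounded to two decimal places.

83.12%

Alice reaches Palisade along 3 paths.
Direct stake: 62% = 62%.
Via Ironvale → Brightwater: 100% × 75% × 22% = 16.5%.
Via Brightwater: 21% × 22% = 4.62%.
Total: 62% + 16.5% + 4.62% = 83.12%.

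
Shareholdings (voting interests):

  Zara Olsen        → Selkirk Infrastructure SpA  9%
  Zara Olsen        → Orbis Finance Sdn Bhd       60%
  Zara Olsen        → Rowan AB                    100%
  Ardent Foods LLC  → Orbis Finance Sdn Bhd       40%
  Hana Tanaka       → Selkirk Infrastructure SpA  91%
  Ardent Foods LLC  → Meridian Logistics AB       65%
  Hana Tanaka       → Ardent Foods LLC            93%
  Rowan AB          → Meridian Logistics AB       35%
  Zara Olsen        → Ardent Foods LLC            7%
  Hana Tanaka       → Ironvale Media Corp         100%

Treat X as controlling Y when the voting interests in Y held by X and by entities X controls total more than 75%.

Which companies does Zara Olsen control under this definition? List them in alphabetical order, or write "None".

Zara holds 100% of Rowan, so Zara controls Rowan.
No other company's threshold is met.

Rowan AB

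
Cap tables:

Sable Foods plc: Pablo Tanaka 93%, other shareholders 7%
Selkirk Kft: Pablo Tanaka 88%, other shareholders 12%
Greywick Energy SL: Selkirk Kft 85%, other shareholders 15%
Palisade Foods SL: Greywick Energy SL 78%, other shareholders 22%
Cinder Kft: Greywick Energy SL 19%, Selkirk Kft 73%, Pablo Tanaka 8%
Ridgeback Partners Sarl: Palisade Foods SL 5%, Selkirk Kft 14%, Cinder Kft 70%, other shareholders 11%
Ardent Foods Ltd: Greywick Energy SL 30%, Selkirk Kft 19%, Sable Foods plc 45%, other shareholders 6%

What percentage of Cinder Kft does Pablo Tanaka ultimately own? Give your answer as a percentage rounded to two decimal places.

Pablo reaches Cinder along 3 paths.
Via Selkirk → Greywick: 88% × 85% × 19% = 14.212%.
Via Selkirk: 88% × 73% = 64.24%.
Direct stake: 8% = 8%.
Total: 14.212% + 64.24% + 8% = 86.452%.
Rounded: 86.45%.

86.45%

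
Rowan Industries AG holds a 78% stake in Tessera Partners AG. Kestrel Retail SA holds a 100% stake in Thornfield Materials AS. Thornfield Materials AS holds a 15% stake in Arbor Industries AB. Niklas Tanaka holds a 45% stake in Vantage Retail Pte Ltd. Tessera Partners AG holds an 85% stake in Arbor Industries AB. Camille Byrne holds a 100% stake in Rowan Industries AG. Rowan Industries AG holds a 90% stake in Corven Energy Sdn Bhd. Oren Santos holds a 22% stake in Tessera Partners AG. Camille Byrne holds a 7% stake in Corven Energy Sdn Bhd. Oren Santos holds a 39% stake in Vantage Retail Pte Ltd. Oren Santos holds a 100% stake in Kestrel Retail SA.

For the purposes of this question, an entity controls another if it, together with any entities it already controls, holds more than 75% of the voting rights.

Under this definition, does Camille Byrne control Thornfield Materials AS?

No

Camille holds 100% of Rowan, so Camille controls Rowan.
Rowan holds 78% of Tessera, so Camille controls Tessera.
Tessera holds 85% of Arbor, so Camille controls Arbor.
Rowan and Camille together hold 90% + 7% = 97% of Corven, so Camille controls Corven.
Neither Camille nor any entity Camille controls holds any voting interest in Thornfield.
So Camille does not control Thornfield.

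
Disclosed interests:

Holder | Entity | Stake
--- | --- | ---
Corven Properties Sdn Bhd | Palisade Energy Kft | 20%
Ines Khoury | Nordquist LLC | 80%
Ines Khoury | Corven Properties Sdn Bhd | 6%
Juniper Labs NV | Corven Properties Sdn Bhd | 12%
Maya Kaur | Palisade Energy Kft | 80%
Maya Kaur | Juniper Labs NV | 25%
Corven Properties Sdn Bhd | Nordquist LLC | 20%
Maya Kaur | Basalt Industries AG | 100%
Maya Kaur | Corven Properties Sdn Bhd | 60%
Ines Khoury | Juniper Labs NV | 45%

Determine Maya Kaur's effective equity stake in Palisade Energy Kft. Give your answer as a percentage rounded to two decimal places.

Maya reaches Palisade along 3 paths.
Via Corven: 60% × 20% = 12%.
Via Juniper → Corven: 25% × 12% × 20% = 0.6%.
Direct stake: 80% = 80%.
Total: 12% + 0.6% + 80% = 92.6%.
Rounded: 92.60%.

92.60%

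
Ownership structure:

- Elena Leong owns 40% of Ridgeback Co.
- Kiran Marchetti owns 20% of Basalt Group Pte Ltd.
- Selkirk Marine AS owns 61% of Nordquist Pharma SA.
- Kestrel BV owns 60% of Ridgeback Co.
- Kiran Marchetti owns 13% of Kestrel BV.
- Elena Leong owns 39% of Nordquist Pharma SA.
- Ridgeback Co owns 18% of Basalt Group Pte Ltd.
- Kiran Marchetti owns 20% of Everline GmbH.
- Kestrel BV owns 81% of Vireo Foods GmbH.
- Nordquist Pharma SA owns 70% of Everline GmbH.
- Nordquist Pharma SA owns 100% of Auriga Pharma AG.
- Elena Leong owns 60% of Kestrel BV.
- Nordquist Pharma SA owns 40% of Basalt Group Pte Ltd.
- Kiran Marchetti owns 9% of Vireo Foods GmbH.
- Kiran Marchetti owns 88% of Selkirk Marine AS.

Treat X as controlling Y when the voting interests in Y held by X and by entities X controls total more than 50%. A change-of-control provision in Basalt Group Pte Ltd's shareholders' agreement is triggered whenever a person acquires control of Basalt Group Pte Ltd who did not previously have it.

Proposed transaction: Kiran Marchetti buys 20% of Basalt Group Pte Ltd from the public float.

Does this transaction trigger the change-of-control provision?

The purchase changes only Kiran's holdings, so Kiran is the only person who could newly come to control Basalt.
Kiran holds 88% of Selkirk, so Kiran controls Selkirk.
Selkirk holds 61% of Nordquist, so Kiran controls Nordquist.
Nordquist and Kiran together hold 40% + 20% = 60% of Basalt, so Kiran controls Basalt.
So Kiran already controls Basalt before the transaction.
After the purchase, Kiran's direct stake in Basalt rises to 20% + 20% = 40%.
Kiran controlled Basalt already, so this is not a new person acquiring control; every other person's position is unchanged or reduced.
No new person acquires control, so the clause is not triggered.

No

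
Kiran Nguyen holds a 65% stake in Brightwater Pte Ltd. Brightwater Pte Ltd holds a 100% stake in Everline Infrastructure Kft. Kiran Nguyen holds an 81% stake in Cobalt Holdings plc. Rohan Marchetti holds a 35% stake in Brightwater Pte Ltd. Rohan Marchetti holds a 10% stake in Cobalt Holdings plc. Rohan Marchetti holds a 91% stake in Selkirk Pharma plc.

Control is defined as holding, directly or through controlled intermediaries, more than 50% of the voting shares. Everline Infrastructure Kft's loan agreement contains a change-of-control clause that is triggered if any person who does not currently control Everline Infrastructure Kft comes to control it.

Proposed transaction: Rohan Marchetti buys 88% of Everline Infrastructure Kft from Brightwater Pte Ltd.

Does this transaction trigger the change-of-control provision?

Yes

The purchase adds only to Rohan's holdings (Brightwater's stake shrinks), so Rohan is the only person who could newly come to control Everline.
Rohan holds 91% of Selkirk, so Rohan controls Selkirk.
Neither Rohan nor any entity Rohan controls holds any voting interest in Everline.
So before the transaction, Rohan does not control Everline.
After the purchase, Rohan holds 88% of Everline directly, and Brightwater's stake falls to 12%.
Rohan holds 88% of Everline, so Rohan controls Everline.
Rohan did not control Everline before and does after, so the clause is triggered.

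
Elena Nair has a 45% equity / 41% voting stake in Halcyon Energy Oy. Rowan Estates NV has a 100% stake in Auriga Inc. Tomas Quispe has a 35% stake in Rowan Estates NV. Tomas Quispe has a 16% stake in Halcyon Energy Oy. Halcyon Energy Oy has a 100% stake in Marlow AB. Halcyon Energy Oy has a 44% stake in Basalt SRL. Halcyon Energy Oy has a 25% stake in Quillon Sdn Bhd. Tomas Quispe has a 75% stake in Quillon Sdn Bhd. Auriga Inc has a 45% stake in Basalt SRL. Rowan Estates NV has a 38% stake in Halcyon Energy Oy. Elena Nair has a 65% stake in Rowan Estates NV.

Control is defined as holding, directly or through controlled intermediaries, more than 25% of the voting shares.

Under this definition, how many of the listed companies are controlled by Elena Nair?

5

Elena holds 65% of Rowan, so Elena controls Rowan.
Elena and Rowan together hold 41% + 38% = 79% of Halcyon, so Elena controls Halcyon.
Rowan holds 100% of Auriga, so Elena controls Auriga.
Halcyon and Auriga together hold 44% + 45% = 89% of Basalt, so Elena controls Basalt.
Halcyon holds 100% of Marlow, so Elena controls Marlow.
No other company's threshold is met.
Elena controls 5 companies.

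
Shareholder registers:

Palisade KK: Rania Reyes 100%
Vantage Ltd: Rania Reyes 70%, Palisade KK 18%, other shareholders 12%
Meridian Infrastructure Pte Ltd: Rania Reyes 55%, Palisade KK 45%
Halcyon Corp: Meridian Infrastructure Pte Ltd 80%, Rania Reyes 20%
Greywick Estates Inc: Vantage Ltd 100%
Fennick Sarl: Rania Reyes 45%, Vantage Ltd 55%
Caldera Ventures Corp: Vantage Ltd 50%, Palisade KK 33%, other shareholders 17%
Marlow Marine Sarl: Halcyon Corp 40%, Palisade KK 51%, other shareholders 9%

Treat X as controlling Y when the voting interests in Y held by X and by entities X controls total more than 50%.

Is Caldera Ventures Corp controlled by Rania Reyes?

Rania holds 100% of Palisade, so Rania controls Palisade.
Rania and Palisade together hold 70% + 18% = 88% of Vantage, so Rania controls Vantage.
Vantage and Palisade together hold 50% + 33% = 83% of Caldera, so Rania controls Caldera.

Yes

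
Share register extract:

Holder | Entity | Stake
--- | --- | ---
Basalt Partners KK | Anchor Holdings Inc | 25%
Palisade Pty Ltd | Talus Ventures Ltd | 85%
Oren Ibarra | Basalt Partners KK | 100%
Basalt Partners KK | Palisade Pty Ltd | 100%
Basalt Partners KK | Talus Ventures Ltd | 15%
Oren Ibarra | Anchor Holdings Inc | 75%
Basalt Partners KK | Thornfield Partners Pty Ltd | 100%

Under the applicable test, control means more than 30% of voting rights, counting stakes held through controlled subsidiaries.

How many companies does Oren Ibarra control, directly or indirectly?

Oren holds 100% of Basalt, so Oren controls Basalt.
Basalt and Oren together hold 25% + 75% = 100% of Anchor, so Oren controls Anchor.
Basalt holds 100% of Palisade, so Oren controls Palisade.
Basalt holds 100% of Thornfield, so Oren controls Thornfield.
Palisade and Basalt together hold 85% + 15% = 100% of Talus, so Oren controls Talus.
Oren controls 5 companies.

5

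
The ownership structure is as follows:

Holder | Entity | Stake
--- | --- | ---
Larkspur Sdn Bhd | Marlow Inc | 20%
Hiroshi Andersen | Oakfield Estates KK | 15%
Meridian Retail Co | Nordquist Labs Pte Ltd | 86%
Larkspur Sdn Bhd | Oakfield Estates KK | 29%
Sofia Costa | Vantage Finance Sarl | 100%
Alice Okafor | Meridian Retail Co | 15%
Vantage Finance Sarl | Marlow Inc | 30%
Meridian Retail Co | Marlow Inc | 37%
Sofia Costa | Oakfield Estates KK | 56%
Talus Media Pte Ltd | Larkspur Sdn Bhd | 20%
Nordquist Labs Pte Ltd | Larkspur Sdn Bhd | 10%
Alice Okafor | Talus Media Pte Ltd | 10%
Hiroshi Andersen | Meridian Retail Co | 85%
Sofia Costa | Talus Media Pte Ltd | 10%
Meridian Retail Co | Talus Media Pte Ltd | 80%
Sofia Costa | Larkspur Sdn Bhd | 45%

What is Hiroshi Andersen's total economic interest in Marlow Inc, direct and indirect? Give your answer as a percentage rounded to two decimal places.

35.63%

Hiroshi reaches Marlow along 3 paths.
Via Meridian: 85% × 37% = 31.45%.
Via Meridian → Talus → Larkspur: 85% × 80% × 20% × 20% = 2.72%.
Via Meridian → Nordquist → Larkspur: 85% × 86% × 10% × 20% = 1.462%.
Total: 31.45% + 2.72% + 1.462% = 35.632%.
Rounded: 35.63%.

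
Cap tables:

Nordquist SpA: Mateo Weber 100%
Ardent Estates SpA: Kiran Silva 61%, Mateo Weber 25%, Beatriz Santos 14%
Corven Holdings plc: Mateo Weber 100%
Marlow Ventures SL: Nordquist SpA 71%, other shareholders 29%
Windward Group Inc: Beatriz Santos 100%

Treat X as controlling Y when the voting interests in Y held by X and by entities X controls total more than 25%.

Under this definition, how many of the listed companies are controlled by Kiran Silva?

1

Kiran holds 61% of Ardent, so Kiran controls Ardent.
No other company's threshold is met.
Kiran controls 1 company.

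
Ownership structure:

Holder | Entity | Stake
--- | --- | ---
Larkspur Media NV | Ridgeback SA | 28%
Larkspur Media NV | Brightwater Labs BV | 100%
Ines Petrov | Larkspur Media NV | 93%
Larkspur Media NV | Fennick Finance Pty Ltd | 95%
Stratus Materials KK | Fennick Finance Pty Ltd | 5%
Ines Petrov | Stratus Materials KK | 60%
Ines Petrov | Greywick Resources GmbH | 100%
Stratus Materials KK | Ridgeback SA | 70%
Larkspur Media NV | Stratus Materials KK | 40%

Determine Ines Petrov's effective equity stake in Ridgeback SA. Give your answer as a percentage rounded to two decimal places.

94.08%

Ines reaches Ridgeback along 3 paths.
Via Larkspur: 93% × 28% = 26.04%.
Via Larkspur → Stratus: 93% × 40% × 70% = 26.04%.
Via Stratus: 60% × 70% = 42%.
Total: 26.04% + 26.04% + 42% = 94.08%.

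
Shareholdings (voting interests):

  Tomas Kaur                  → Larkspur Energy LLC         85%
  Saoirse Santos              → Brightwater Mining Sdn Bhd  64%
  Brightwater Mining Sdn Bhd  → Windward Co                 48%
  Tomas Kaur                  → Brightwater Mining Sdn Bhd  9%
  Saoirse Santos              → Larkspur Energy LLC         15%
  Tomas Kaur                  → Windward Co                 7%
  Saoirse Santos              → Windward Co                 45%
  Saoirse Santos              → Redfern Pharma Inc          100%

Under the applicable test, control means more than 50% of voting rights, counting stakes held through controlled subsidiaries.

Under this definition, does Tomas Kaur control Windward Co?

No

Tomas holds 85% of Larkspur, so Tomas controls Larkspur.
In Windward, Tomas's side holds only 7%, not > 50%.
So Tomas does not control Windward.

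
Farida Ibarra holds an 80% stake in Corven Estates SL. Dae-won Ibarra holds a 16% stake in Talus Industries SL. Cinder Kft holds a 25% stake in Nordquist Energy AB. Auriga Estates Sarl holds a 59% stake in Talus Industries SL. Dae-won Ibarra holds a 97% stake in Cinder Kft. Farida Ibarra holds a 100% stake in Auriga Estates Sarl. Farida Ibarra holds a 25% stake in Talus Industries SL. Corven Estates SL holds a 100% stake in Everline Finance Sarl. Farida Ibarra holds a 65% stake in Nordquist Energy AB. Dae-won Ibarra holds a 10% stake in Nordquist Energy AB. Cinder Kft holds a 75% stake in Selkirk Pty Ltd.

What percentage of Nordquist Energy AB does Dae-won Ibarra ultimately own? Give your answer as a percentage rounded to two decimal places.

Dae-won reaches Nordquist along 2 paths.
Direct stake: 10% = 10%.
Via Cinder: 97% × 25% = 24.25%.
Total: 10% + 24.25% = 34.25%.

34.25%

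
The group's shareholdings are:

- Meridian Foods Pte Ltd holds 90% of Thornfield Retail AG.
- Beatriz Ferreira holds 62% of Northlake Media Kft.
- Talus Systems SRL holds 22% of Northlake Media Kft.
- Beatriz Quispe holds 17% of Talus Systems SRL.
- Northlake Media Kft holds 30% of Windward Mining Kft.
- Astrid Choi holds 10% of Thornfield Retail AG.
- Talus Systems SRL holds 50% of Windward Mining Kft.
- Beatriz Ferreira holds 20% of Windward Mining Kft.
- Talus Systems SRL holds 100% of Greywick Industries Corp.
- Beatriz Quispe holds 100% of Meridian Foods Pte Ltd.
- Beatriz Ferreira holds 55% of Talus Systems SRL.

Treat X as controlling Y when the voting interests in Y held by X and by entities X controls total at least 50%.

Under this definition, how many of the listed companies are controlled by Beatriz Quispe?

2

Beatriz Quispe holds 100% of Meridian, so Beatriz Quispe controls Meridian.
Meridian holds 90% of Thornfield, so Beatriz Quispe controls Thornfield.
No other company's threshold is met.
Beatriz Quispe controls 2 companies.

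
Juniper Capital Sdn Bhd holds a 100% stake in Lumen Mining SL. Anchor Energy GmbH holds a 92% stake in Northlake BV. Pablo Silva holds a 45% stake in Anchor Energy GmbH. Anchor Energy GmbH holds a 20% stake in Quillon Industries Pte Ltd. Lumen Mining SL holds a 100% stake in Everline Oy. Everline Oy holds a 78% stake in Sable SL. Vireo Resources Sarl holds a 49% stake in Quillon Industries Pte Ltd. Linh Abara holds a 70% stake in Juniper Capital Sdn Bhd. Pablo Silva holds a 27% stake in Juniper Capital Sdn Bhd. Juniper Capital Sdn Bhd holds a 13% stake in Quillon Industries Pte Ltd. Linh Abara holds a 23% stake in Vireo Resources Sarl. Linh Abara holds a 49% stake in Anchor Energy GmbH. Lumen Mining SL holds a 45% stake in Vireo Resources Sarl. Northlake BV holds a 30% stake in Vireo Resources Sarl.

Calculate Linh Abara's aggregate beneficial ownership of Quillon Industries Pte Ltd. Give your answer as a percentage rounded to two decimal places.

Linh reaches Quillon along 5 paths.
Via Anchor: 49% × 20% = 9.8%.
Via Anchor → Northlake → Vireo: 49% × 92% × 30% × 49% = 6.62676%.
Via Vireo: 23% × 49% = 11.27%.
Via Juniper → Lumen → Vireo: 70% × 100% × 45% × 49% = 15.435%.
Via Juniper: 70% × 13% = 9.1%.
Total: 9.8% + 6.62676% + 11.27% + 15.435% + 9.1% = 52.23176%.
Rounded: 52.23%.

52.23%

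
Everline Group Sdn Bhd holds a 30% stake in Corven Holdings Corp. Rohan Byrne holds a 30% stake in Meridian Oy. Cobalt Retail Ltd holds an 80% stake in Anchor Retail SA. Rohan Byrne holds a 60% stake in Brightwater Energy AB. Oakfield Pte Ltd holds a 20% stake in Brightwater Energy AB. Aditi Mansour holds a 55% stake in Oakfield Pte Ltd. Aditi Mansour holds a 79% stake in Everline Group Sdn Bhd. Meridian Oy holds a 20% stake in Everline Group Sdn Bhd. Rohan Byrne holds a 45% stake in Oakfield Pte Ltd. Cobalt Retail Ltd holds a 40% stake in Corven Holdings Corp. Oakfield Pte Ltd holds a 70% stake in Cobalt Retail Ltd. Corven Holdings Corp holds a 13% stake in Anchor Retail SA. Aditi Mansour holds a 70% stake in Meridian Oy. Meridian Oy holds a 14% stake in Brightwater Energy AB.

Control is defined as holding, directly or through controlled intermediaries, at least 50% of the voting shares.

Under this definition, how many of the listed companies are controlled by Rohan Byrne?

1

Rohan holds 60% of Brightwater, so Rohan controls Brightwater.
No other company's threshold is met.
Rohan controls 1 company.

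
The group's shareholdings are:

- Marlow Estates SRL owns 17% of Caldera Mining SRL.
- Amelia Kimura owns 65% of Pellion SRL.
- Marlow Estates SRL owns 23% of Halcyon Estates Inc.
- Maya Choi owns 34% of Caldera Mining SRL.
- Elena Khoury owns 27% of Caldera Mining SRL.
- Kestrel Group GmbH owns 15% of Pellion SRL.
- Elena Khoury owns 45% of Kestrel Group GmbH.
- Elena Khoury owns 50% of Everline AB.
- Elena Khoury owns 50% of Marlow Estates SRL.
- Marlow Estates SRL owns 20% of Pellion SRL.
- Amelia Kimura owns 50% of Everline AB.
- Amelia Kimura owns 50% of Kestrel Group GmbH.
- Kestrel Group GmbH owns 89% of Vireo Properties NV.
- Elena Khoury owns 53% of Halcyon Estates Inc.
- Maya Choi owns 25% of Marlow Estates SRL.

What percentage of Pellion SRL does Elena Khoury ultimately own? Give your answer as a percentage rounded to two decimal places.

16.75%

Elena reaches Pellion along 2 paths.
Via Marlow: 50% × 20% = 10%.
Via Kestrel: 45% × 15% = 6.75%.
Total: 10% + 6.75% = 16.75%.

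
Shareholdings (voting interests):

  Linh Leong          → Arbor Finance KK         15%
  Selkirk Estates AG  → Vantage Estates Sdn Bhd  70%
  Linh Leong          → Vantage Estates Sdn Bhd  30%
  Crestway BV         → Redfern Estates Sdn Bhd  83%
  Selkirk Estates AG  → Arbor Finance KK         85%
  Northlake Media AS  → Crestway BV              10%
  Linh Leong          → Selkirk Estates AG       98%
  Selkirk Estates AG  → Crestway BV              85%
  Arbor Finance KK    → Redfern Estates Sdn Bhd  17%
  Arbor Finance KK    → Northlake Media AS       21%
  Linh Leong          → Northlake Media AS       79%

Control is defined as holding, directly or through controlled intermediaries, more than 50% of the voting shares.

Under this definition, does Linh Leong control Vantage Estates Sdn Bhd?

Linh holds 98% of Selkirk, so Linh controls Selkirk.
Selkirk and Linh together hold 70% + 30% = 100% of Vantage, so Linh controls Vantage.

Yes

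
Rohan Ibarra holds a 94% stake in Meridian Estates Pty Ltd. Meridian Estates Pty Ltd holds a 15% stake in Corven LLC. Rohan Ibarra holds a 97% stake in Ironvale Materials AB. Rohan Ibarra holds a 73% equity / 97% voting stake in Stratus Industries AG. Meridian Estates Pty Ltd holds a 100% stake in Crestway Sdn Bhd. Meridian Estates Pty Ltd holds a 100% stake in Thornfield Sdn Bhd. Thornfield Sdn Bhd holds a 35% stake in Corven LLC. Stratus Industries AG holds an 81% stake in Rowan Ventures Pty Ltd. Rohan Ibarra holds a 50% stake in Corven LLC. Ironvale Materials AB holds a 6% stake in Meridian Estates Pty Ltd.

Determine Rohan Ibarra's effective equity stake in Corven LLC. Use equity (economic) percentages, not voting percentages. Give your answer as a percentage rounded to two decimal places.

Rohan reaches Corven along 5 paths.
Via Meridian: 94% × 15% = 14.1%.
Via Ironvale → Meridian: 97% × 6% × 15% = 0.873%.
Direct stake: 50% = 50%.
Via Meridian → Thornfield: 94% × 100% × 35% = 32.9%.
Via Ironvale → Meridian → Thornfield: 97% × 6% × 100% × 35% = 2.037%.
Total: 14.1% + 0.873% + 50% + 32.9% + 2.037% = 99.91%.

99.91%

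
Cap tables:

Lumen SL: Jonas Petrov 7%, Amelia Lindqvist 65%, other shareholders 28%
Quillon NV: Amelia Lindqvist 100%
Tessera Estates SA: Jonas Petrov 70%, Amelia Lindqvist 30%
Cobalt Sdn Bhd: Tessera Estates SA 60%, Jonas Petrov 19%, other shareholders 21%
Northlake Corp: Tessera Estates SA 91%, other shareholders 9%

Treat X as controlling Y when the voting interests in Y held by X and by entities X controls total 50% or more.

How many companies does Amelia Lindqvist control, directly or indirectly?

Amelia holds 65% of Lumen, so Amelia controls Lumen.
Amelia holds 100% of Quillon, so Amelia controls Quillon.
No other company's threshold is met.
Amelia controls 2 companies.

2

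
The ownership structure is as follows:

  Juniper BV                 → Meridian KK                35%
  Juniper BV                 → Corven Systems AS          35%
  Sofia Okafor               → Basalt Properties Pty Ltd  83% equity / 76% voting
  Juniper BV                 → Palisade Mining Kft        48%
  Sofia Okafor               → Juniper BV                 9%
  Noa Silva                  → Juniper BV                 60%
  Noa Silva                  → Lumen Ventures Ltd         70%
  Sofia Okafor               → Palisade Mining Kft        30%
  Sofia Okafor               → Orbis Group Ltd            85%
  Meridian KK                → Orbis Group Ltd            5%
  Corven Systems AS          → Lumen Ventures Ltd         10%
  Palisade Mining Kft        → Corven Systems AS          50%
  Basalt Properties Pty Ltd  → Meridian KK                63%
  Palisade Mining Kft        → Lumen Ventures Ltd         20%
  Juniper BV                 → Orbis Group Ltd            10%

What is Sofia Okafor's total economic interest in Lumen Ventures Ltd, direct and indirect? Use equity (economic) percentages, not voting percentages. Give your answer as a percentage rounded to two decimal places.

8.90%

Sofia reaches Lumen along 5 paths.
Via Juniper → Palisade: 9% × 48% × 20% = 0.864%.
Via Palisade: 30% × 20% = 6%.
Via Juniper → Corven: 9% × 35% × 10% = 0.315%.
Via Juniper → Palisade → Corven: 9% × 48% × 50% × 10% = 0.216%.
Via Palisade → Corven: 30% × 50% × 10% = 1.5%.
Total: 0.864% + 6% + 0.315% + 0.216% + 1.5% = 8.895%.
Rounded: 8.90%.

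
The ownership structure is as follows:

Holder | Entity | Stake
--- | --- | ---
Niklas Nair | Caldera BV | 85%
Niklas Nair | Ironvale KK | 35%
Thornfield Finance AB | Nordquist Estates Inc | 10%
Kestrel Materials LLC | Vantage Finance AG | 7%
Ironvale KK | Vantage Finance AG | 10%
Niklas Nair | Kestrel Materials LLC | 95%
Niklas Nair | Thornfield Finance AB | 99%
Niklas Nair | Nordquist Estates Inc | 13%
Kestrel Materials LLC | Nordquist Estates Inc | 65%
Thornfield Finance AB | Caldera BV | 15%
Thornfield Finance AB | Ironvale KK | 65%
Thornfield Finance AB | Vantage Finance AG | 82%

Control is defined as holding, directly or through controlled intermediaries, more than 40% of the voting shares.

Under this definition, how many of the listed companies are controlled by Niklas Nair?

6

Niklas holds 99% of Thornfield, so Niklas controls Thornfield.
Niklas holds 95% of Kestrel, so Niklas controls Kestrel.
Thornfield and Niklas together hold 65% + 35% = 100% of Ironvale, so Niklas controls Ironvale.
Thornfield and Kestrel and Ironvale together hold 82% + 7% + 10% = 99% of Vantage, so Niklas controls Vantage.
Thornfield and Niklas together hold 15% + 85% = 100% of Caldera, so Niklas controls Caldera.
Kestrel and Niklas and Thornfield together hold 65% + 13% + 10% = 88% of Nordquist, so Niklas controls Nordquist.
Niklas controls 6 companies.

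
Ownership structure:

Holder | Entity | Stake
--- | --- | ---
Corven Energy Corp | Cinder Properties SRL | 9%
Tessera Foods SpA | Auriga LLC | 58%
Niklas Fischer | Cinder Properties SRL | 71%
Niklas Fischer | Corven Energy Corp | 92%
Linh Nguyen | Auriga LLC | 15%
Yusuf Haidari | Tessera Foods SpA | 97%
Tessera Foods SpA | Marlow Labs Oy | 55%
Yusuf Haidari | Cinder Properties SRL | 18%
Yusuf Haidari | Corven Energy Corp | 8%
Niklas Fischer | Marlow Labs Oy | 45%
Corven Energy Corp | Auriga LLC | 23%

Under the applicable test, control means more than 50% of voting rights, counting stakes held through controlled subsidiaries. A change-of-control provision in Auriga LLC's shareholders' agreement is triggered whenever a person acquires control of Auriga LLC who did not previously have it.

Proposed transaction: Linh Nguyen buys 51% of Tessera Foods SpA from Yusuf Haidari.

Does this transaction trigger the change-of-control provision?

The purchase adds only to Linh's holdings (Yusuf's stake shrinks), so Linh is the only person who could newly come to control Auriga.
Linh's largest direct stake is 15% in Auriga, which does not meet the threshold, so Linh controls no company.
In Auriga, Linh's side holds only 15%, not > 50%.
So before the transaction, Linh does not control Auriga.
After the purchase, Linh holds 51% of Tessera directly, and Yusuf's stake falls to 46%.
Linh holds 51% of Tessera, so Linh controls Tessera.
Tessera and Linh together hold 58% + 15% = 73% of Auriga, so Linh controls Auriga.
Linh did not control Auriga before and does after, so the clause is triggered.

Yes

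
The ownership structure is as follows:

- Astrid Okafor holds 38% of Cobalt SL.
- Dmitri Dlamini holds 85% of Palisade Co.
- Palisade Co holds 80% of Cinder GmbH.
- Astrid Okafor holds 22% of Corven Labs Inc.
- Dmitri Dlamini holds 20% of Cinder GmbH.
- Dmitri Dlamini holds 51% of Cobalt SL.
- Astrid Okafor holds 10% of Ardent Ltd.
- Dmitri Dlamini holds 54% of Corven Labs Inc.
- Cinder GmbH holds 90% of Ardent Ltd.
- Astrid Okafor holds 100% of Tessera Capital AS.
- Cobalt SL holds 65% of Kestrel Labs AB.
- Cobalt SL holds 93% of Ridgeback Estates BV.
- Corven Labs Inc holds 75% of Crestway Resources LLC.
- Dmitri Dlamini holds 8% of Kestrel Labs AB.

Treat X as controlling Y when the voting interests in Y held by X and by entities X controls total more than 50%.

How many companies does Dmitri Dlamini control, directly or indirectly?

Dmitri holds 85% of Palisade, so Dmitri controls Palisade.
Dmitri holds 51% of Cobalt, so Dmitri controls Cobalt.
Dmitri holds 54% of Corven, so Dmitri controls Corven.
Dmitri and Cobalt together hold 8% + 65% = 73% of Kestrel, so Dmitri controls Kestrel.
Palisade and Dmitri together hold 80% + 20% = 100% of Cinder, so Dmitri controls Cinder.
Cobalt holds 93% of Ridgeback, so Dmitri controls Ridgeback.
Cinder holds 90% of Ardent, so Dmitri controls Ardent.
Corven holds 75% of Crestway, so Dmitri controls Crestway.
No other company's threshold is met.
Dmitri controls 8 companies.

8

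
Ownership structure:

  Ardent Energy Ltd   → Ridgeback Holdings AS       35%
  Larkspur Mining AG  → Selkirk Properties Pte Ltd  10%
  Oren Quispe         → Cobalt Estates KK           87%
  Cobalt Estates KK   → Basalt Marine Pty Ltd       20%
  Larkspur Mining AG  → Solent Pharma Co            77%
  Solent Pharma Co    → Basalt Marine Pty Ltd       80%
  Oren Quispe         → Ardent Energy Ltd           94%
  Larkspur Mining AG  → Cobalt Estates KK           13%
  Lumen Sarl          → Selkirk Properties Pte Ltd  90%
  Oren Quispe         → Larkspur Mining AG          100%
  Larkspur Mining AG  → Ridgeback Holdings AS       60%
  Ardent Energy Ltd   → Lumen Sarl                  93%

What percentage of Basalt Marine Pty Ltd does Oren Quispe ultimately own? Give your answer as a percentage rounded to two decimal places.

81.60%

Oren reaches Basalt along 3 paths.
Via Larkspur → Solent: 100% × 77% × 80% = 61.6%.
Via Larkspur → Cobalt: 100% × 13% × 20% = 2.6%.
Via Cobalt: 87% × 20% = 17.4%.
Total: 61.6% + 2.6% + 17.4% = 81.6%.
Rounded: 81.60%.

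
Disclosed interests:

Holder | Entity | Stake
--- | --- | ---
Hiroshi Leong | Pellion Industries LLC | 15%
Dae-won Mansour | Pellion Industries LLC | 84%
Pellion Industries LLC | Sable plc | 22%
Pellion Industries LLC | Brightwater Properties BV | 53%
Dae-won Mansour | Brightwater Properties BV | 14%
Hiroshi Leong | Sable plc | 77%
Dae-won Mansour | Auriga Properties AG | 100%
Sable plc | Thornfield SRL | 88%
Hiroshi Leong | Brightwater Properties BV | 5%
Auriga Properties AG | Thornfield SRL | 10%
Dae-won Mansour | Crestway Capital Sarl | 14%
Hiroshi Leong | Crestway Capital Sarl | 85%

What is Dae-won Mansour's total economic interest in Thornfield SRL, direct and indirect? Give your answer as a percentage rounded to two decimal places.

26.26%

Dae-won reaches Thornfield along 2 paths.
Via Auriga: 100% × 10% = 10%.
Via Pellion → Sable: 84% × 22% × 88% = 16.2624%.
Total: 10% + 16.2624% = 26.2624%.
Rounded: 26.26%.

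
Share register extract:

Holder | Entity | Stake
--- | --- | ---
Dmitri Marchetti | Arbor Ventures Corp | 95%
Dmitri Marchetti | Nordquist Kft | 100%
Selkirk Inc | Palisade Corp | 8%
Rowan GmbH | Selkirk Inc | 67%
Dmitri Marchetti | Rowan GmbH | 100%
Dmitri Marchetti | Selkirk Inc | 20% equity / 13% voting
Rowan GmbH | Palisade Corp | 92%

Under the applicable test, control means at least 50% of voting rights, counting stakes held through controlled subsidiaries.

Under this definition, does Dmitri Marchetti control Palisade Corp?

Dmitri holds 100% of Rowan, so Dmitri controls Rowan.
Dmitri and Rowan together hold 13% + 67% = 80% of Selkirk, so Dmitri controls Selkirk.
Rowan and Selkirk together hold 92% + 8% = 100% of Palisade, so Dmitri controls Palisade.

Yes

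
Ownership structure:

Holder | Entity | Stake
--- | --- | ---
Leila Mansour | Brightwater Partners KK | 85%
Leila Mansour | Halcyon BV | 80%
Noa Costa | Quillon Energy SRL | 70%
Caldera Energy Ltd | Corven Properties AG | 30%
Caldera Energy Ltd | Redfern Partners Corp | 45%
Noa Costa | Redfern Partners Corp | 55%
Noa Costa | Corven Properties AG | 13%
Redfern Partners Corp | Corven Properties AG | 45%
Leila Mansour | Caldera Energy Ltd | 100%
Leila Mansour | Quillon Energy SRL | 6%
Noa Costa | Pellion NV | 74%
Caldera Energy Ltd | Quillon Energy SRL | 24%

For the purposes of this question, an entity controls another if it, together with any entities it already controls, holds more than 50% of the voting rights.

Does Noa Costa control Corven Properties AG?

Noa holds 55% of Redfern, so Noa controls Redfern.
Noa and Redfern together hold 13% + 45% = 58% of Corven, so Noa controls Corven.

Yes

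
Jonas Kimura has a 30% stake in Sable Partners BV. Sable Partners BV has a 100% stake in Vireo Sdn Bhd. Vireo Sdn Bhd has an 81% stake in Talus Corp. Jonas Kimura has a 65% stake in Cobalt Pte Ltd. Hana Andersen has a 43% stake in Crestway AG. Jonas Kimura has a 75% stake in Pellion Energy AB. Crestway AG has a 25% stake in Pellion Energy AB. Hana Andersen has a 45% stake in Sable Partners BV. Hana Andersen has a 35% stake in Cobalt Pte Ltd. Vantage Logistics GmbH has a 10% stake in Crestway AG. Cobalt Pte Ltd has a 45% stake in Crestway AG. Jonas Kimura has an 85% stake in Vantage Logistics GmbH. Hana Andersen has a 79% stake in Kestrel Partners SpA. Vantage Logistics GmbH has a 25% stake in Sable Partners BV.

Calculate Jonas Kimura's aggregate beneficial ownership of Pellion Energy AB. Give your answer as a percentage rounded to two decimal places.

84.44%

Jonas reaches Pellion along 3 paths.
Direct stake: 75% = 75%.
Via Cobalt → Crestway: 65% × 45% × 25% = 7.3125%.
Via Vantage → Crestway: 85% × 10% × 25% = 2.125%.
Total: 75% + 7.3125% + 2.125% = 84.4375%.
Rounded: 84.44%.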